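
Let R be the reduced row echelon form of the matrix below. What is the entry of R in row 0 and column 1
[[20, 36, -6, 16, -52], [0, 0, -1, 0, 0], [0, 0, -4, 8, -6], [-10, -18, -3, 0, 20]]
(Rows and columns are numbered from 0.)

R1 → 1/20·R1
  [   1  9/5  -3/10  4/5  -13/5 ]
  [   0    0     -1    0      0 ]
  [   0    0     -4    8     -6 ]
  [ -10  -18     -3    0     20 ]
R4 → R4 + 10·R1
  [ 1  9/5  -3/10  4/5  -13/5 ]
  [ 0    0     -1    0      0 ]
  [ 0    0     -4    8     -6 ]
  [ 0    0     -6    8     -6 ]
R2 → -1·R2
  [ 1  9/5  -3/10  4/5  -13/5 ]
  [ 0    0      1    0      0 ]
  [ 0    0     -4    8     -6 ]
  [ 0    0     -6    8     -6 ]
R3 → R3 + 4·R2
  [ 1  9/5  -3/10  4/5  -13/5 ]
  [ 0    0      1    0      0 ]
  [ 0    0      0    8     -6 ]
  [ 0    0     -6    8     -6 ]
R4 → R4 + 6·R2
  [ 1  9/5  -3/10  4/5  -13/5 ]
  [ 0    0      1    0      0 ]
  [ 0    0      0    8     -6 ]
  [ 0    0      0    8     -6 ]
R3 → 1/8·R3
  [ 1  9/5  -3/10  4/5  -13/5 ]
  [ 0    0      1    0      0 ]
  [ 0    0      0    1   -3/4 ]
  [ 0    0      0    8     -6 ]
R4 → R4 − 8·R3
  [ 1  9/5  -3/10  4/5  -13/5 ]
  [ 0    0      1    0      0 ]
  [ 0    0      0    1   -3/4 ]
  [ 0    0      0    0      0 ]
R1 → R1 − 4/5·R3
  [ 1  9/5  -3/10  0    -2 ]
  [ 0    0      1  0     0 ]
  [ 0    0      0  1  -3/4 ]
  [ 0    0      0  0     0 ]
R1 → R1 + 3/10·R2
  [ 1  9/5  0  0    -2 ]
  [ 0    0  1  0     0 ]
  [ 0    0  0  1  -3/4 ]
  [ 0    0  0  0     0 ]

9/5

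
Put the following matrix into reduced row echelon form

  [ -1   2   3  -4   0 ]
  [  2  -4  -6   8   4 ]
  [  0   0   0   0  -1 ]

[[1, -2, -3, 4, 0], [0, 0, 0, 0, 1], [0, 0, 0, 0, 0]]

Multiply ρ1 by -1.
  [ 1  -2  -3  4   0 ]
  [ 2  -4  -6  8   4 ]
  [ 0   0   0  0  -1 ]
Subtract 2 times ρ1 from ρ2.
  [ 1  -2  -3  4   0 ]
  [ 0   0   0  0   4 ]
  [ 0   0   0  0  -1 ]
Multiply ρ2 by 1/4.
  [ 1  -2  -3  4   0 ]
  [ 0   0   0  0   1 ]
  [ 0   0   0  0  -1 ]
Add ρ2 to ρ3.
  [ 1  -2  -3  4  0 ]
  [ 0   0   0  0  1 ]
  [ 0   0   0  0  0 ]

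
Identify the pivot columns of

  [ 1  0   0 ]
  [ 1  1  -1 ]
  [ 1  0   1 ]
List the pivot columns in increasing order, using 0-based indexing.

0, 1, 2

R2 -> R2 − R1
  [ 1  0   0 ]
  [ 0  1  -1 ]
  [ 1  0   1 ]
R3 -> R3 − R1
  [ 1  0   0 ]
  [ 0  1  -1 ]
  [ 0  0   1 ]
R2 -> R2 + R3
  [ 1  0  0 ]
  [ 0  1  0 ]
  [ 0  0  1 ]
Pivot columns are the columns containing a leading 1.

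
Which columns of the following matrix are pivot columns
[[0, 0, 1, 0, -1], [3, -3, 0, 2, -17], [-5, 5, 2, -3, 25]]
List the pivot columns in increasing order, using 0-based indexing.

R1 <-> R2
  [  3  -3  0   2  -17 ]
  [  0   0  1   0   -1 ]
  [ -5   5  2  -3   25 ]
R1 ← 1/3·R1
  [  1  -1  0  2/3  -17/3 ]
  [  0   0  1    0     -1 ]
  [ -5   5  2   -3     25 ]
R3 ← R3 + 5·R1
  [ 1  -1  0  2/3  -17/3 ]
  [ 0   0  1    0     -1 ]
  [ 0   0  2  1/3  -10/3 ]
R3 ← R3 − 2·R2
  [ 1  -1  0  2/3  -17/3 ]
  [ 0   0  1    0     -1 ]
  [ 0   0  0  1/3   -4/3 ]
R3 ← 3·R3
  [ 1  -1  0  2/3  -17/3 ]
  [ 0   0  1    0     -1 ]
  [ 0   0  0    1     -4 ]
R1 ← R1 − 2/3·R3
  [ 1  -1  0  0  -3 ]
  [ 0   0  1  0  -1 ]
  [ 0   0  0  1  -4 ]
Pivot columns are the columns containing a leading 1.

0, 2, 3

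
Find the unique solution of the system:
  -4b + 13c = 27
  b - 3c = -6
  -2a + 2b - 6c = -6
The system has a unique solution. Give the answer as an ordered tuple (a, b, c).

(-3, 3, 3)

Form the augmented matrix and row-reduce:
  [  0  -4  13  |  27 ]
  [  0   1  -3  |  -6 ]
  [ -2   2  -6  |  -6 ]
r1 <=> r3
  [ -2   2  -6  |  -6 ]
  [  0   1  -3  |  -6 ]
  [  0  -4  13  |  27 ]
r1 := -1/2·r1
  [ 1  -1   3  |   3 ]
  [ 0   1  -3  |  -6 ]
  [ 0  -4  13  |  27 ]
r3 := r3 + 4·r2
  [ 1  -1   3  |   3 ]
  [ 0   1  -3  |  -6 ]
  [ 0   0   1  |   3 ]
r2 := r2 + 3·r3
  [ 1  -1  3  |  3 ]
  [ 0   1  0  |  3 ]
  [ 0   0  1  |  3 ]
r1 := r1 − 3·r3
  [ 1  -1  0  |  -6 ]
  [ 0   1  0  |   3 ]
  [ 0   0  1  |   3 ]
r1 := r1 + r2
  [ 1  0  0  |  -3 ]
  [ 0  1  0  |   3 ]
  [ 0  0  1  |   3 ]
Reading off the last column: a = -3, b = 3, c = 3.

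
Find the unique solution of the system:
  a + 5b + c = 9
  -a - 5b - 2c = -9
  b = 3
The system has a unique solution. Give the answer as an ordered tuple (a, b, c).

Form the augmented matrix and row-reduce:
  [  1   5   1  |   9 ]
  [ -1  -5  -2  |  -9 ]
  [  0   1   0  |   3 ]
R2 ← R2 + R1
  [ 1  5   1  |  9 ]
  [ 0  0  -1  |  0 ]
  [ 0  1   0  |  3 ]
R2 ↔ R3
  [ 1  5   1  |  9 ]
  [ 0  1   0  |  3 ]
  [ 0  0  -1  |  0 ]
R3 ← -1·R3
  [ 1  5  1  |  9 ]
  [ 0  1  0  |  3 ]
  [ 0  0  1  |  0 ]
R1 ← R1 − R3
  [ 1  5  0  |  9 ]
  [ 0  1  0  |  3 ]
  [ 0  0  1  |  0 ]
R1 ← R1 − 5·R2
  [ 1  0  0  |  -6 ]
  [ 0  1  0  |   3 ]
  [ 0  0  1  |   0 ]
Reading off the last column: a = -6, b = 3, c = 0.

(-6, 3, 0)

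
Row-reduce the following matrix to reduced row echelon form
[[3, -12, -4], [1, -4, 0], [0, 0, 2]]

R1 := 1/3·R1
  [ 1  -4  -4/3 ]
  [ 1  -4     0 ]
  [ 0   0     2 ]
R2 := R2 − R1
  [ 1  -4  -4/3 ]
  [ 0   0   4/3 ]
  [ 0   0     2 ]
R2 := 3/4·R2
  [ 1  -4  -4/3 ]
  [ 0   0     1 ]
  [ 0   0     2 ]
R3 := R3 − 2·R2
  [ 1  -4  -4/3 ]
  [ 0   0     1 ]
  [ 0   0     0 ]
R1 := R1 + 4/3·R2
  [ 1  -4  0 ]
  [ 0   0  1 ]
  [ 0   0  0 ]

[[1, -4, 0], [0, 0, 1], [0, 0, 0]]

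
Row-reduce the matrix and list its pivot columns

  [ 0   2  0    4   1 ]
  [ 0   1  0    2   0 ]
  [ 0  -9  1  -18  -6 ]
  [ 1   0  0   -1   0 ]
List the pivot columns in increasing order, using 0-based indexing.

0, 1, 2, 4

R1 <-> R4
  [ 1   0  0   -1   0 ]
  [ 0   1  0    2   0 ]
  [ 0  -9  1  -18  -6 ]
  [ 0   2  0    4   1 ]
R3 ← R3 + 9·R2
  [ 1  0  0  -1   0 ]
  [ 0  1  0   2   0 ]
  [ 0  0  1   0  -6 ]
  [ 0  2  0   4   1 ]
R4 ← R4 − 2·R2
  [ 1  0  0  -1   0 ]
  [ 0  1  0   2   0 ]
  [ 0  0  1   0  -6 ]
  [ 0  0  0   0   1 ]
R3 ← R3 + 6·R4
  [ 1  0  0  -1  0 ]
  [ 0  1  0   2  0 ]
  [ 0  0  1   0  0 ]
  [ 0  0  0   0  1 ]
Pivot columns are the columns containing a leading 1.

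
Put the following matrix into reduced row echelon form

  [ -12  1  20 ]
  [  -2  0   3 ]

[[1, 0, -3/2], [0, 1, 2]]

Multiply r1 by -1/12.
  [  1  -1/12  -5/3 ]
  [ -2      0     3 ]
Add 2 times r1 to r2.
  [ 1  -1/12  -5/3 ]
  [ 0   -1/6  -1/3 ]
Multiply r2 by -6.
  [ 1  -1/12  -5/3 ]
  [ 0      1     2 ]
Add 1/12 times r2 to r1.
  [ 1  0  -3/2 ]
  [ 0  1     2 ]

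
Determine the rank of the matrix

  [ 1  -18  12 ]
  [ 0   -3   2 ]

rank = 2

ρ2 := -1/3·ρ2
  [ 1  -18    12 ]
  [ 0    1  -2/3 ]
ρ1 := ρ1 + 18·ρ2
  [ 1  0     0 ]
  [ 0  1  -2/3 ]
The reduced form has 2 nonzero rows.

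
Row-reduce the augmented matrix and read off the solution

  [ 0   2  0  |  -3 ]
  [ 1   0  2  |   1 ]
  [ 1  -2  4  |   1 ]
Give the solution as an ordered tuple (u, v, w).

ρ1 <=> ρ2
ρ3 -> ρ3 − ρ1
ρ2 -> 1/2·ρ2
ρ3 -> ρ3 + 2·ρ2
ρ3 -> 1/2·ρ3
ρ1 -> ρ1 − 2·ρ3
Reading off the last column: u = 4, v = -3/2, w = -3/2.

(4, -3/2, -3/2)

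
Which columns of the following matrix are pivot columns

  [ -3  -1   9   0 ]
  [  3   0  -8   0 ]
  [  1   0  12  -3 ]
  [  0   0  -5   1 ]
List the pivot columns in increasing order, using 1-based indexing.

Multiply R1 by -1/3.
  [ 1  1/3  -3   0 ]
  [ 3    0  -8   0 ]
  [ 1    0  12  -3 ]
  [ 0    0  -5   1 ]
Subtract 3 times R1 from R2.
  [ 1  1/3  -3   0 ]
  [ 0   -1   1   0 ]
  [ 1    0  12  -3 ]
  [ 0    0  -5   1 ]
Subtract R1 from R3.
  [ 1   1/3  -3   0 ]
  [ 0    -1   1   0 ]
  [ 0  -1/3  15  -3 ]
  [ 0     0  -5   1 ]
Multiply R2 by -1.
  [ 1   1/3  -3   0 ]
  [ 0     1  -1   0 ]
  [ 0  -1/3  15  -3 ]
  [ 0     0  -5   1 ]
Add 1/3 times R2 to R3.
  [ 1  1/3    -3   0 ]
  [ 0    1    -1   0 ]
  [ 0    0  44/3  -3 ]
  [ 0    0    -5   1 ]
Multiply R3 by 3/44.
  [ 1  1/3  -3      0 ]
  [ 0    1  -1      0 ]
  [ 0    0   1  -9/44 ]
  [ 0    0  -5      1 ]
Add 5 times R3 to R4.
  [ 1  1/3  -3      0 ]
  [ 0    1  -1      0 ]
  [ 0    0   1  -9/44 ]
  [ 0    0   0  -1/44 ]
Multiply R4 by -44.
  [ 1  1/3  -3      0 ]
  [ 0    1  -1      0 ]
  [ 0    0   1  -9/44 ]
  [ 0    0   0      1 ]
Add 9/44 times R4 to R3.
  [ 1  1/3  -3  0 ]
  [ 0    1  -1  0 ]
  [ 0    0   1  0 ]
  [ 0    0   0  1 ]
Add R3 to R2.
  [ 1  1/3  -3  0 ]
  [ 0    1   0  0 ]
  [ 0    0   1  0 ]
  [ 0    0   0  1 ]
Add 3 times R3 to R1.
  [ 1  1/3  0  0 ]
  [ 0    1  0  0 ]
  [ 0    0  1  0 ]
  [ 0    0  0  1 ]
Subtract 1/3 times R2 from R1.
  [ 1  0  0  0 ]
  [ 0  1  0  0 ]
  [ 0  0  1  0 ]
  [ 0  0  0  1 ]
Pivot columns are the columns containing a leading 1.

1, 2, 3, 4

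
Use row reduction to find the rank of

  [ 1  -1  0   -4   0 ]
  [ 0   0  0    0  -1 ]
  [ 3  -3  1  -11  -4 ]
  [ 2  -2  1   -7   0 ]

rank = 3

ρ3 → ρ3 − 3·ρ1
  [ 1  -1  0  -4   0 ]
  [ 0   0  0   0  -1 ]
  [ 0   0  1   1  -4 ]
  [ 2  -2  1  -7   0 ]
ρ4 → ρ4 − 2·ρ1
  [ 1  -1  0  -4   0 ]
  [ 0   0  0   0  -1 ]
  [ 0   0  1   1  -4 ]
  [ 0   0  1   1   0 ]
ρ2 <=> ρ3
  [ 1  -1  0  -4   0 ]
  [ 0   0  1   1  -4 ]
  [ 0   0  0   0  -1 ]
  [ 0   0  1   1   0 ]
ρ4 → ρ4 − ρ2
  [ 1  -1  0  -4   0 ]
  [ 0   0  1   1  -4 ]
  [ 0   0  0   0  -1 ]
  [ 0   0  0   0   4 ]
ρ3 → -1·ρ3
  [ 1  -1  0  -4   0 ]
  [ 0   0  1   1  -4 ]
  [ 0   0  0   0   1 ]
  [ 0   0  0   0   4 ]
ρ4 → ρ4 − 4·ρ3
  [ 1  -1  0  -4   0 ]
  [ 0   0  1   1  -4 ]
  [ 0   0  0   0   1 ]
  [ 0   0  0   0   0 ]
ρ2 → ρ2 + 4·ρ3
  [ 1  -1  0  -4  0 ]
  [ 0   0  1   1  0 ]
  [ 0   0  0   0  1 ]
  [ 0   0  0   0  0 ]
The reduced form has 3 nonzero rows.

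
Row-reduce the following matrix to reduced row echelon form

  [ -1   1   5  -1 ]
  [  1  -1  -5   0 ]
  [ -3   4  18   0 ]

R1 ← -1·R1
  [  1  -1  -5  1 ]
  [  1  -1  -5  0 ]
  [ -3   4  18  0 ]
R2 ← R2 − R1
  [  1  -1  -5   1 ]
  [  0   0   0  -1 ]
  [ -3   4  18   0 ]
R3 ← R3 + 3·R1
  [ 1  -1  -5   1 ]
  [ 0   0   0  -1 ]
  [ 0   1   3   3 ]
R2 <-> R3
  [ 1  -1  -5   1 ]
  [ 0   1   3   3 ]
  [ 0   0   0  -1 ]
R3 ← -1·R3
  [ 1  -1  -5  1 ]
  [ 0   1   3  3 ]
  [ 0   0   0  1 ]
R2 ← R2 − 3·R3
  [ 1  -1  -5  1 ]
  [ 0   1   3  0 ]
  [ 0   0   0  1 ]
R1 ← R1 − R3
  [ 1  -1  -5  0 ]
  [ 0   1   3  0 ]
  [ 0   0   0  1 ]
R1 ← R1 + R2
  [ 1  0  -2  0 ]
  [ 0  1   3  0 ]
  [ 0  0   0  1 ]

[[1, 0, -2, 0], [0, 1, 3, 0], [0, 0, 0, 1]]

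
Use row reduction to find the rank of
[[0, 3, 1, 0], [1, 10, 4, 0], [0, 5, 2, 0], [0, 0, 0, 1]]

rank = 4

R1 ↔ R2
R2 := 1/3·R2
R3 := R3 − 5·R2
R3 := 3·R3
R2 := R2 − 1/3·R3
R1 := R1 − 4·R3
R1 := R1 − 10·R2
The reduced form has 4 nonzero rows.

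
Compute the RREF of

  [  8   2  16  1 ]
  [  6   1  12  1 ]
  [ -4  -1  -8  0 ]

R1 ← 1/8·R1
  [  1  1/4   2  1/8 ]
  [  6    1  12    1 ]
  [ -4   -1  -8    0 ]
R2 ← R2 − 6·R1
  [  1   1/4   2  1/8 ]
  [  0  -1/2   0  1/4 ]
  [ -4    -1  -8    0 ]
R3 ← R3 + 4·R1
  [ 1   1/4  2  1/8 ]
  [ 0  -1/2  0  1/4 ]
  [ 0     0  0  1/2 ]
R2 ← -2·R2
  [ 1  1/4  2   1/8 ]
  [ 0    1  0  -1/2 ]
  [ 0    0  0   1/2 ]
R3 ← 2·R3
  [ 1  1/4  2   1/8 ]
  [ 0    1  0  -1/2 ]
  [ 0    0  0     1 ]
R2 ← R2 + 1/2·R3
  [ 1  1/4  2  1/8 ]
  [ 0    1  0    0 ]
  [ 0    0  0    1 ]
R1 ← R1 − 1/8·R3
  [ 1  1/4  2  0 ]
  [ 0    1  0  0 ]
  [ 0    0  0  1 ]
R1 ← R1 − 1/4·R2
  [ 1  0  2  0 ]
  [ 0  1  0  0 ]
  [ 0  0  0  1 ]

[[1, 0, 2, 0], [0, 1, 0, 0], [0, 0, 0, 1]]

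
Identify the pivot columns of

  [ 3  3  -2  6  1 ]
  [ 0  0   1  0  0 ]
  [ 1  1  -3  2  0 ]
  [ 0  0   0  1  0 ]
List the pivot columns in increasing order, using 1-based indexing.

R1 → 1/3·R1
  [ 1  1  -2/3  2  1/3 ]
  [ 0  0     1  0    0 ]
  [ 1  1    -3  2    0 ]
  [ 0  0     0  1    0 ]
R3 → R3 − R1
  [ 1  1  -2/3  2   1/3 ]
  [ 0  0     1  0     0 ]
  [ 0  0  -7/3  0  -1/3 ]
  [ 0  0     0  1     0 ]
R3 → R3 + 7/3·R2
  [ 1  1  -2/3  2   1/3 ]
  [ 0  0     1  0     0 ]
  [ 0  0     0  0  -1/3 ]
  [ 0  0     0  1     0 ]
R3 <=> R4
  [ 1  1  -2/3  2   1/3 ]
  [ 0  0     1  0     0 ]
  [ 0  0     0  1     0 ]
  [ 0  0     0  0  -1/3 ]
R4 → -3·R4
  [ 1  1  -2/3  2  1/3 ]
  [ 0  0     1  0    0 ]
  [ 0  0     0  1    0 ]
  [ 0  0     0  0    1 ]
R1 → R1 − 1/3·R4
  [ 1  1  -2/3  2  0 ]
  [ 0  0     1  0  0 ]
  [ 0  0     0  1  0 ]
  [ 0  0     0  0  1 ]
R1 → R1 − 2·R3
  [ 1  1  -2/3  0  0 ]
  [ 0  0     1  0  0 ]
  [ 0  0     0  1  0 ]
  [ 0  0     0  0  1 ]
R1 → R1 + 2/3·R2
  [ 1  1  0  0  0 ]
  [ 0  0  1  0  0 ]
  [ 0  0  0  1  0 ]
  [ 0  0  0  0  1 ]
Pivot columns are the columns containing a leading 1.

1, 3, 4, 5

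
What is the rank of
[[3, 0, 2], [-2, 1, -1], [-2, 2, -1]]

rank = 3

ρ1 ← 1/3·ρ1
  [  1  0  2/3 ]
  [ -2  1   -1 ]
  [ -2  2   -1 ]
ρ2 ← ρ2 + 2·ρ1
  [  1  0  2/3 ]
  [  0  1  1/3 ]
  [ -2  2   -1 ]
ρ3 ← ρ3 + 2·ρ1
  [ 1  0  2/3 ]
  [ 0  1  1/3 ]
  [ 0  2  1/3 ]
ρ3 ← ρ3 − 2·ρ2
  [ 1  0   2/3 ]
  [ 0  1   1/3 ]
  [ 0  0  -1/3 ]
ρ3 ← -3·ρ3
  [ 1  0  2/3 ]
  [ 0  1  1/3 ]
  [ 0  0    1 ]
ρ2 ← ρ2 − 1/3·ρ3
  [ 1  0  2/3 ]
  [ 0  1    0 ]
  [ 0  0    1 ]
ρ1 ← ρ1 − 2/3·ρ3
  [ 1  0  0 ]
  [ 0  1  0 ]
  [ 0  0  1 ]
The reduced form has 3 nonzero rows.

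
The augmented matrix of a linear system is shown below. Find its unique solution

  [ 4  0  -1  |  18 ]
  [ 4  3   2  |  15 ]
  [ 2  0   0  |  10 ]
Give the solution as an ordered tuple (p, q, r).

(5, -3, 2)

R1 -> 1/4·R1
  [ 1  0  -1/4  |  9/2 ]
  [ 4  3     2  |   15 ]
  [ 2  0     0  |   10 ]
R2 -> R2 − 4·R1
  [ 1  0  -1/4  |  9/2 ]
  [ 0  3     3  |   -3 ]
  [ 2  0     0  |   10 ]
R3 -> R3 − 2·R1
  [ 1  0  -1/4  |  9/2 ]
  [ 0  3     3  |   -3 ]
  [ 0  0   1/2  |    1 ]
R2 -> 1/3·R2
  [ 1  0  -1/4  |  9/2 ]
  [ 0  1     1  |   -1 ]
  [ 0  0   1/2  |    1 ]
R3 -> 2·R3
  [ 1  0  -1/4  |  9/2 ]
  [ 0  1     1  |   -1 ]
  [ 0  0     1  |    2 ]
R2 -> R2 − R3
  [ 1  0  -1/4  |  9/2 ]
  [ 0  1     0  |   -3 ]
  [ 0  0     1  |    2 ]
R1 -> R1 + 1/4·R3
  [ 1  0  0  |   5 ]
  [ 0  1  0  |  -3 ]
  [ 0  0  1  |   2 ]
Reading off the last column: p = 5, q = -3, r = 2.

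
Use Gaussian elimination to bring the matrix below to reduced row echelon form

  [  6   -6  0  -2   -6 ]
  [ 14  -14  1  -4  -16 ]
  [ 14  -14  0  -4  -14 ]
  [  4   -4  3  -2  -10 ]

R1 := 1/6·R1
R2 := R2 − 14·R1
R3 := R3 − 14·R1
R4 := R4 − 4·R1
R4 := R4 − 3·R2
R3 := 3/2·R3
R4 := R4 + 8/3·R3
R2 := R2 − 2/3·R3
R1 := R1 + 1/3·R3

[[1, -1, 0, 0, -1], [0, 0, 1, 0, -2], [0, 0, 0, 1, 0], [0, 0, 0, 0, 0]]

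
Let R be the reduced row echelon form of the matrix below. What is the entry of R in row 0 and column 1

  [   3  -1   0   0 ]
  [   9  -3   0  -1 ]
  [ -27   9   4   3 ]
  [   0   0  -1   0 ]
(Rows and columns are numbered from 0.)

-1/3

ρ1 ← 1/3·ρ1
ρ2 ← ρ2 − 9·ρ1
ρ3 ← ρ3 + 27·ρ1
ρ2 <-> ρ3
ρ2 ← 1/4·ρ2
ρ4 ← ρ4 + ρ2
ρ3 ← -1·ρ3
ρ4 ← ρ4 − 3/4·ρ3
ρ2 ← ρ2 − 3/4·ρ3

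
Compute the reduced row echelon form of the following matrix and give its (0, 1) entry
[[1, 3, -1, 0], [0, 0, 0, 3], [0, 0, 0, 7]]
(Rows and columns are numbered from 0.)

R2 -> 1/3·R2
  [ 1  3  -1  0 ]
  [ 0  0   0  1 ]
  [ 0  0   0  7 ]
R3 -> R3 − 7·R2
  [ 1  3  -1  0 ]
  [ 0  0   0  1 ]
  [ 0  0   0  0 ]

3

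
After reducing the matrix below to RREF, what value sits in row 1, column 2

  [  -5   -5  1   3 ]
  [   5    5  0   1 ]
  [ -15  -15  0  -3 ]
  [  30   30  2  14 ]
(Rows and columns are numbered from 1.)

Multiply R1 by -1/5.
  [   1    1  -1/5  -3/5 ]
  [   5    5     0     1 ]
  [ -15  -15     0    -3 ]
  [  30   30     2    14 ]
Subtract 5 times R1 from R2.
  [   1    1  -1/5  -3/5 ]
  [   0    0     1     4 ]
  [ -15  -15     0    -3 ]
  [  30   30     2    14 ]
Add 15 times R1 to R3.
  [  1   1  -1/5  -3/5 ]
  [  0   0     1     4 ]
  [  0   0    -3   -12 ]
  [ 30  30     2    14 ]
Subtract 30 times R1 from R4.
  [ 1  1  -1/5  -3/5 ]
  [ 0  0     1     4 ]
  [ 0  0    -3   -12 ]
  [ 0  0     8    32 ]
Add 3 times R2 to R3.
  [ 1  1  -1/5  -3/5 ]
  [ 0  0     1     4 ]
  [ 0  0     0     0 ]
  [ 0  0     8    32 ]
Subtract 8 times R2 from R4.
  [ 1  1  -1/5  -3/5 ]
  [ 0  0     1     4 ]
  [ 0  0     0     0 ]
  [ 0  0     0     0 ]
Add 1/5 times R2 to R1.
  [ 1  1  0  1/5 ]
  [ 0  0  1    4 ]
  [ 0  0  0    0 ]
  [ 0  0  0    0 ]

1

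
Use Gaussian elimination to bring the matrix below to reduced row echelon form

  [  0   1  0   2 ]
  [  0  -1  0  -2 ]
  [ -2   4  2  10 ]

r1 <-> r3
  [ -2   4  2  10 ]
  [  0  -1  0  -2 ]
  [  0   1  0   2 ]
r1 -> -1/2·r1
  [ 1  -2  -1  -5 ]
  [ 0  -1   0  -2 ]
  [ 0   1   0   2 ]
r2 -> -1·r2
  [ 1  -2  -1  -5 ]
  [ 0   1   0   2 ]
  [ 0   1   0   2 ]
r3 -> r3 − r2
  [ 1  -2  -1  -5 ]
  [ 0   1   0   2 ]
  [ 0   0   0   0 ]
r1 -> r1 + 2·r2
  [ 1  0  -1  -1 ]
  [ 0  1   0   2 ]
  [ 0  0   0   0 ]

[[1, 0, -1, -1], [0, 1, 0, 2], [0, 0, 0, 0]]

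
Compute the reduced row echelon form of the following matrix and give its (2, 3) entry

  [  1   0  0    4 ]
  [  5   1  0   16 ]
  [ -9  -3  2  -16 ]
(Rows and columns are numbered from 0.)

Subtract 5 times R1 from R2.
  [  1   0  0    4 ]
  [  0   1  0   -4 ]
  [ -9  -3  2  -16 ]
Add 9 times R1 to R3.
  [ 1   0  0   4 ]
  [ 0   1  0  -4 ]
  [ 0  -3  2  20 ]
Add 3 times R2 to R3.
  [ 1  0  0   4 ]
  [ 0  1  0  -4 ]
  [ 0  0  2   8 ]
Multiply R3 by 1/2.
  [ 1  0  0   4 ]
  [ 0  1  0  -4 ]
  [ 0  0  1   4 ]

4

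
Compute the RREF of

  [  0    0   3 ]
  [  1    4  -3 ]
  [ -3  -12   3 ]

[[1, 4, 0], [0, 0, 1], [0, 0, 0]]

Swap r1 and r2.
Add 3 times r1 to r3.
Multiply r2 by 1/3.
Add 6 times r2 to r3.
Add 3 times r2 to r1.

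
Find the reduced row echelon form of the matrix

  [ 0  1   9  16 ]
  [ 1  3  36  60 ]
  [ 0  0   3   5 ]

[[1, 0, 0, -3], [0, 1, 0, 1], [0, 0, 1, 5/3]]

r1 <-> r2
  [ 1  3  36  60 ]
  [ 0  1   9  16 ]
  [ 0  0   3   5 ]
r3 := 1/3·r3
  [ 1  3  36   60 ]
  [ 0  1   9   16 ]
  [ 0  0   1  5/3 ]
r2 := r2 − 9·r3
  [ 1  3  36   60 ]
  [ 0  1   0    1 ]
  [ 0  0   1  5/3 ]
r1 := r1 − 36·r3
  [ 1  3  0    0 ]
  [ 0  1  0    1 ]
  [ 0  0  1  5/3 ]
r1 := r1 − 3·r2
  [ 1  0  0   -3 ]
  [ 0  1  0    1 ]
  [ 0  0  1  5/3 ]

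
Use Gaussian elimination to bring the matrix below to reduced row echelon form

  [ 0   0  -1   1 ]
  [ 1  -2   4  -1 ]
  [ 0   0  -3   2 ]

r1 <-> r2
  [ 1  -2   4  -1 ]
  [ 0   0  -1   1 ]
  [ 0   0  -3   2 ]
r2 ← -1·r2
  [ 1  -2   4  -1 ]
  [ 0   0   1  -1 ]
  [ 0   0  -3   2 ]
r3 ← r3 + 3·r2
  [ 1  -2  4  -1 ]
  [ 0   0  1  -1 ]
  [ 0   0  0  -1 ]
r3 ← -1·r3
  [ 1  -2  4  -1 ]
  [ 0   0  1  -1 ]
  [ 0   0  0   1 ]
r2 ← r2 + r3
  [ 1  -2  4  -1 ]
  [ 0   0  1   0 ]
  [ 0   0  0   1 ]
r1 ← r1 + r3
  [ 1  -2  4  0 ]
  [ 0   0  1  0 ]
  [ 0   0  0  1 ]
r1 ← r1 − 4·r2
  [ 1  -2  0  0 ]
  [ 0   0  1  0 ]
  [ 0   0  0  1 ]

[[1, -2, 0, 0], [0, 0, 1, 0], [0, 0, 0, 1]]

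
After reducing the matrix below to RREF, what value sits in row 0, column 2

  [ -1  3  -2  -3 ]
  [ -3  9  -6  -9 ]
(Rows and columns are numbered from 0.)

2

ρ1 -> -1·ρ1
  [  1  -3   2   3 ]
  [ -3   9  -6  -9 ]
ρ2 -> ρ2 + 3·ρ1
  [ 1  -3  2  3 ]
  [ 0   0  0  0 ]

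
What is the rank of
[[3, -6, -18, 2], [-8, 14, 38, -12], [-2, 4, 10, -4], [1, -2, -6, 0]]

rank = 4

r1 ← 1/3·r1
  [  1  -2  -6  2/3 ]
  [ -8  14  38  -12 ]
  [ -2   4  10   -4 ]
  [  1  -2  -6    0 ]
r2 ← r2 + 8·r1
  [  1  -2   -6    2/3 ]
  [  0  -2  -10  -20/3 ]
  [ -2   4   10     -4 ]
  [  1  -2   -6      0 ]
r3 ← r3 + 2·r1
  [ 1  -2   -6    2/3 ]
  [ 0  -2  -10  -20/3 ]
  [ 0   0   -2   -8/3 ]
  [ 1  -2   -6      0 ]
r4 ← r4 − r1
  [ 1  -2   -6    2/3 ]
  [ 0  -2  -10  -20/3 ]
  [ 0   0   -2   -8/3 ]
  [ 0   0    0   -2/3 ]
r2 ← -1/2·r2
  [ 1  -2  -6   2/3 ]
  [ 0   1   5  10/3 ]
  [ 0   0  -2  -8/3 ]
  [ 0   0   0  -2/3 ]
r3 ← -1/2·r3
  [ 1  -2  -6   2/3 ]
  [ 0   1   5  10/3 ]
  [ 0   0   1   4/3 ]
  [ 0   0   0  -2/3 ]
r4 ← -3/2·r4
  [ 1  -2  -6   2/3 ]
  [ 0   1   5  10/3 ]
  [ 0   0   1   4/3 ]
  [ 0   0   0     1 ]
r3 ← r3 − 4/3·r4
  [ 1  -2  -6   2/3 ]
  [ 0   1   5  10/3 ]
  [ 0   0   1     0 ]
  [ 0   0   0     1 ]
r2 ← r2 − 10/3·r4
  [ 1  -2  -6  2/3 ]
  [ 0   1   5    0 ]
  [ 0   0   1    0 ]
  [ 0   0   0    1 ]
r1 ← r1 − 2/3·r4
  [ 1  -2  -6  0 ]
  [ 0   1   5  0 ]
  [ 0   0   1  0 ]
  [ 0   0   0  1 ]
r2 ← r2 − 5·r3
  [ 1  -2  -6  0 ]
  [ 0   1   0  0 ]
  [ 0   0   1  0 ]
  [ 0   0   0  1 ]
r1 ← r1 + 6·r3
  [ 1  -2  0  0 ]
  [ 0   1  0  0 ]
  [ 0   0  1  0 ]
  [ 0   0  0  1 ]
r1 ← r1 + 2·r2
  [ 1  0  0  0 ]
  [ 0  1  0  0 ]
  [ 0  0  1  0 ]
  [ 0  0  0  1 ]
The reduced form has 4 nonzero rows.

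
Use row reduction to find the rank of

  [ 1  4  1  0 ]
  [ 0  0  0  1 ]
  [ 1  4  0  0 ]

rank = 3

r3 := r3 − r1
  [ 1  4   1  0 ]
  [ 0  0   0  1 ]
  [ 0  0  -1  0 ]
r2 <=> r3
  [ 1  4   1  0 ]
  [ 0  0  -1  0 ]
  [ 0  0   0  1 ]
r2 := -1·r2
  [ 1  4  1  0 ]
  [ 0  0  1  0 ]
  [ 0  0  0  1 ]
r1 := r1 − r2
  [ 1  4  0  0 ]
  [ 0  0  1  0 ]
  [ 0  0  0  1 ]
The reduced form has 3 nonzero rows.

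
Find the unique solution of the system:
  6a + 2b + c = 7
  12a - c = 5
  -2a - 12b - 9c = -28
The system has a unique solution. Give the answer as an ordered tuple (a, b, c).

(1/2, 3/2, 1)

Form the augmented matrix and row-reduce:
  [  6    2   1  |    7 ]
  [ 12    0  -1  |    5 ]
  [ -2  -12  -9  |  -28 ]
R1 ← 1/6·R1
  [  1  1/3  1/6  |  7/6 ]
  [ 12    0   -1  |    5 ]
  [ -2  -12   -9  |  -28 ]
R2 ← R2 − 12·R1
  [  1  1/3  1/6  |  7/6 ]
  [  0   -4   -3  |   -9 ]
  [ -2  -12   -9  |  -28 ]
R3 ← R3 + 2·R1
  [ 1    1/3    1/6  |    7/6 ]
  [ 0     -4     -3  |     -9 ]
  [ 0  -34/3  -26/3  |  -77/3 ]
R2 ← -1/4·R2
  [ 1    1/3    1/6  |    7/6 ]
  [ 0      1    3/4  |    9/4 ]
  [ 0  -34/3  -26/3  |  -77/3 ]
R3 ← R3 + 34/3·R2
  [ 1  1/3   1/6  |   7/6 ]
  [ 0    1   3/4  |   9/4 ]
  [ 0    0  -1/6  |  -1/6 ]
R3 ← -6·R3
  [ 1  1/3  1/6  |  7/6 ]
  [ 0    1  3/4  |  9/4 ]
  [ 0    0    1  |    1 ]
R2 ← R2 − 3/4·R3
  [ 1  1/3  1/6  |  7/6 ]
  [ 0    1    0  |  3/2 ]
  [ 0    0    1  |    1 ]
R1 ← R1 − 1/6·R3
  [ 1  1/3  0  |    1 ]
  [ 0    1  0  |  3/2 ]
  [ 0    0  1  |    1 ]
R1 ← R1 − 1/3·R2
  [ 1  0  0  |  1/2 ]
  [ 0  1  0  |  3/2 ]
  [ 0  0  1  |    1 ]
Reading off the last column: a = 1/2, b = 3/2, c = 1.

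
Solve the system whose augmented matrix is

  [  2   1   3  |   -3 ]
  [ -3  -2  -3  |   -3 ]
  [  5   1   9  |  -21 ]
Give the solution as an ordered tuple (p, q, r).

(0, 6, -3)

r1 ← 1/2·r1
r2 ← r2 + 3·r1
r3 ← r3 − 5·r1
r2 ← -2·r2
r3 ← r3 + 3/2·r2
r3 ← -1/3·r3
r2 ← r2 + 3·r3
r1 ← r1 − 3/2·r3
r1 ← r1 − 1/2·r2
Reading off the last column: p = 0, q = 6, r = -3.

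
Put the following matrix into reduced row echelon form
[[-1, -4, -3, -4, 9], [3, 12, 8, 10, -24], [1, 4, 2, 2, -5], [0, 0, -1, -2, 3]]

R1 → -1·R1
  [ 1   4   3   4   -9 ]
  [ 3  12   8  10  -24 ]
  [ 1   4   2   2   -5 ]
  [ 0   0  -1  -2    3 ]
R2 → R2 − 3·R1
  [ 1  4   3   4  -9 ]
  [ 0  0  -1  -2   3 ]
  [ 1  4   2   2  -5 ]
  [ 0  0  -1  -2   3 ]
R3 → R3 − R1
  [ 1  4   3   4  -9 ]
  [ 0  0  -1  -2   3 ]
  [ 0  0  -1  -2   4 ]
  [ 0  0  -1  -2   3 ]
R2 → -1·R2
  [ 1  4   3   4  -9 ]
  [ 0  0   1   2  -3 ]
  [ 0  0  -1  -2   4 ]
  [ 0  0  -1  -2   3 ]
R3 → R3 + R2
  [ 1  4   3   4  -9 ]
  [ 0  0   1   2  -3 ]
  [ 0  0   0   0   1 ]
  [ 0  0  -1  -2   3 ]
R4 → R4 + R2
  [ 1  4  3  4  -9 ]
  [ 0  0  1  2  -3 ]
  [ 0  0  0  0   1 ]
  [ 0  0  0  0   0 ]
R2 → R2 + 3·R3
  [ 1  4  3  4  -9 ]
  [ 0  0  1  2   0 ]
  [ 0  0  0  0   1 ]
  [ 0  0  0  0   0 ]
R1 → R1 + 9·R3
  [ 1  4  3  4  0 ]
  [ 0  0  1  2  0 ]
  [ 0  0  0  0  1 ]
  [ 0  0  0  0  0 ]
R1 → R1 − 3·R2
  [ 1  4  0  -2  0 ]
  [ 0  0  1   2  0 ]
  [ 0  0  0   0  1 ]
  [ 0  0  0   0  0 ]

[[1, 4, 0, -2, 0], [0, 0, 1, 2, 0], [0, 0, 0, 0, 1], [0, 0, 0, 0, 0]]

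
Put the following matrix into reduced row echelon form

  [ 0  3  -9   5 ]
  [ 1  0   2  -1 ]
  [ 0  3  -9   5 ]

R1 ↔ R2
R2 := 1/3·R2
R3 := R3 − 3·R2

[[1, 0, 2, -1], [0, 1, -3, 5/3], [0, 0, 0, 0]]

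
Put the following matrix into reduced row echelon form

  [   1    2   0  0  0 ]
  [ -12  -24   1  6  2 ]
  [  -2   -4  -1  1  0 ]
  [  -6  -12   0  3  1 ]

r2 := r2 + 12·r1
r3 := r3 + 2·r1
r4 := r4 + 6·r1
r3 := r3 + r2
r3 := 1/7·r3
r4 := r4 − 3·r3
r4 := 7·r4
r3 := r3 − 2/7·r4
r2 := r2 − 2·r4
r2 := r2 − 6·r3

[[1, 2, 0, 0, 0], [0, 0, 1, 0, 0], [0, 0, 0, 1, 0], [0, 0, 0, 0, 1]]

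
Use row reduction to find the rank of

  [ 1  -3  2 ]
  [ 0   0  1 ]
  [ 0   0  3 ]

r3 -> r3 − 3·r2
  [ 1  -3  2 ]
  [ 0   0  1 ]
  [ 0   0  0 ]
r1 -> r1 − 2·r2
  [ 1  -3  0 ]
  [ 0   0  1 ]
  [ 0   0  0 ]
The reduced form has 2 nonzero rows.

rank = 2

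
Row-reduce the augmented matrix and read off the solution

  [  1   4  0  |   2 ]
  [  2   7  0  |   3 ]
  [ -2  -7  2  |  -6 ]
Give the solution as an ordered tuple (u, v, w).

(-2, 1, -3/2)

R2 := R2 − 2·R1
  [  1   4  0  |   2 ]
  [  0  -1  0  |  -1 ]
  [ -2  -7  2  |  -6 ]
R3 := R3 + 2·R1
  [ 1   4  0  |   2 ]
  [ 0  -1  0  |  -1 ]
  [ 0   1  2  |  -2 ]
R2 := -1·R2
  [ 1  4  0  |   2 ]
  [ 0  1  0  |   1 ]
  [ 0  1  2  |  -2 ]
R3 := R3 − R2
  [ 1  4  0  |   2 ]
  [ 0  1  0  |   1 ]
  [ 0  0  2  |  -3 ]
R3 := 1/2·R3
  [ 1  4  0  |     2 ]
  [ 0  1  0  |     1 ]
  [ 0  0  1  |  -3/2 ]
R1 := R1 − 4·R2
  [ 1  0  0  |    -2 ]
  [ 0  1  0  |     1 ]
  [ 0  0  1  |  -3/2 ]
Reading off the last column: u = -2, v = 1, w = -3/2.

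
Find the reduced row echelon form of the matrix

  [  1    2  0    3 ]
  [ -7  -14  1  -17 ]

[[1, 2, 0, 3], [0, 0, 1, 4]]

r2 → r2 + 7·r1
  [ 1  2  0  3 ]
  [ 0  0  1  4 ]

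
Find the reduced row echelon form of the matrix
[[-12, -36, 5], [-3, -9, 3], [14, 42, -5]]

R1 -> -1/12·R1
R2 -> R2 + 3·R1
R3 -> R3 − 14·R1
R2 -> 4/7·R2
R3 -> R3 − 5/6·R2
R1 -> R1 + 5/12·R2

[[1, 3, 0], [0, 0, 1], [0, 0, 0]]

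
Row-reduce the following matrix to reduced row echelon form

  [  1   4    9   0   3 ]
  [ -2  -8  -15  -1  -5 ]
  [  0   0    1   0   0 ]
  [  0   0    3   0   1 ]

[[1, 4, 0, 0, 0], [0, 0, 1, 0, 0], [0, 0, 0, 1, 0], [0, 0, 0, 0, 1]]

r2 ← r2 + 2·r1
  [ 1  4  9   0  3 ]
  [ 0  0  3  -1  1 ]
  [ 0  0  1   0  0 ]
  [ 0  0  3   0  1 ]
r2 ← 1/3·r2
  [ 1  4  9     0    3 ]
  [ 0  0  1  -1/3  1/3 ]
  [ 0  0  1     0    0 ]
  [ 0  0  3     0    1 ]
r3 ← r3 − r2
  [ 1  4  9     0     3 ]
  [ 0  0  1  -1/3   1/3 ]
  [ 0  0  0   1/3  -1/3 ]
  [ 0  0  3     0     1 ]
r4 ← r4 − 3·r2
  [ 1  4  9     0     3 ]
  [ 0  0  1  -1/3   1/3 ]
  [ 0  0  0   1/3  -1/3 ]
  [ 0  0  0     1     0 ]
r3 ← 3·r3
  [ 1  4  9     0    3 ]
  [ 0  0  1  -1/3  1/3 ]
  [ 0  0  0     1   -1 ]
  [ 0  0  0     1    0 ]
r4 ← r4 − r3
  [ 1  4  9     0    3 ]
  [ 0  0  1  -1/3  1/3 ]
  [ 0  0  0     1   -1 ]
  [ 0  0  0     0    1 ]
r3 ← r3 + r4
  [ 1  4  9     0    3 ]
  [ 0  0  1  -1/3  1/3 ]
  [ 0  0  0     1    0 ]
  [ 0  0  0     0    1 ]
r2 ← r2 − 1/3·r4
  [ 1  4  9     0  3 ]
  [ 0  0  1  -1/3  0 ]
  [ 0  0  0     1  0 ]
  [ 0  0  0     0  1 ]
r1 ← r1 − 3·r4
  [ 1  4  9     0  0 ]
  [ 0  0  1  -1/3  0 ]
  [ 0  0  0     1  0 ]
  [ 0  0  0     0  1 ]
r2 ← r2 + 1/3·r3
  [ 1  4  9  0  0 ]
  [ 0  0  1  0  0 ]
  [ 0  0  0  1  0 ]
  [ 0  0  0  0  1 ]
r1 ← r1 − 9·r2
  [ 1  4  0  0  0 ]
  [ 0  0  1  0  0 ]
  [ 0  0  0  1  0 ]
  [ 0  0  0  0  1 ]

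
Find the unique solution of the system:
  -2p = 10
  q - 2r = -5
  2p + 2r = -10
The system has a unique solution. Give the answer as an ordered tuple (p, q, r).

Form the augmented matrix and row-reduce:
  [ -2  0   0  |   10 ]
  [  0  1  -2  |   -5 ]
  [  2  0   2  |  -10 ]
R1 → -1/2·R1
  [ 1  0   0  |   -5 ]
  [ 0  1  -2  |   -5 ]
  [ 2  0   2  |  -10 ]
R3 → R3 − 2·R1
  [ 1  0   0  |  -5 ]
  [ 0  1  -2  |  -5 ]
  [ 0  0   2  |   0 ]
R3 → 1/2·R3
  [ 1  0   0  |  -5 ]
  [ 0  1  -2  |  -5 ]
  [ 0  0   1  |   0 ]
R2 → R2 + 2·R3
  [ 1  0  0  |  -5 ]
  [ 0  1  0  |  -5 ]
  [ 0  0  1  |   0 ]
Reading off the last column: p = -5, q = -5, r = 0.

(-5, -5, 0)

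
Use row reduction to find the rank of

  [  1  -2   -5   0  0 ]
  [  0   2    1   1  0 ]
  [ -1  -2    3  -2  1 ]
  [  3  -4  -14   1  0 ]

rank = 3

R3 → R3 + R1
  [ 1  -2   -5   0  0 ]
  [ 0   2    1   1  0 ]
  [ 0  -4   -2  -2  1 ]
  [ 3  -4  -14   1  0 ]
R4 → R4 − 3·R1
  [ 1  -2  -5   0  0 ]
  [ 0   2   1   1  0 ]
  [ 0  -4  -2  -2  1 ]
  [ 0   2   1   1  0 ]
R2 → 1/2·R2
  [ 1  -2   -5    0  0 ]
  [ 0   1  1/2  1/2  0 ]
  [ 0  -4   -2   -2  1 ]
  [ 0   2    1    1  0 ]
R3 → R3 + 4·R2
  [ 1  -2   -5    0  0 ]
  [ 0   1  1/2  1/2  0 ]
  [ 0   0    0    0  1 ]
  [ 0   2    1    1  0 ]
R4 → R4 − 2·R2
  [ 1  -2   -5    0  0 ]
  [ 0   1  1/2  1/2  0 ]
  [ 0   0    0    0  1 ]
  [ 0   0    0    0  0 ]
R1 → R1 + 2·R2
  [ 1  0   -4    1  0 ]
  [ 0  1  1/2  1/2  0 ]
  [ 0  0    0    0  1 ]
  [ 0  0    0    0  0 ]
The reduced form has 3 nonzero rows.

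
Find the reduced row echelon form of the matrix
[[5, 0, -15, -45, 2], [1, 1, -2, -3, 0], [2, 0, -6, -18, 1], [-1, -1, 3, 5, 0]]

[[1, 0, 0, -3, 0], [0, 1, 0, 4, 0], [0, 0, 1, 2, 0], [0, 0, 0, 0, 1]]

Multiply r1 by 1/5.
Subtract r1 from r2.
Subtract 2 times r1 from r3.
Add r1 to r4.
Add r2 to r4.
Swap r3 and r4.
Multiply r4 by 5.
Add 2/5 times r4 to r2.
Subtract 2/5 times r4 from r1.
Subtract r3 from r2.
Add 3 times r3 to r1.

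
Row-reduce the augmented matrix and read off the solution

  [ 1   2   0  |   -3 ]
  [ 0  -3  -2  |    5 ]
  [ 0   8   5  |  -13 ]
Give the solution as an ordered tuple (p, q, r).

(-1, -1, -1)

r2 -> -1/3·r2
  [ 1  2    0  |    -3 ]
  [ 0  1  2/3  |  -5/3 ]
  [ 0  8    5  |   -13 ]
r3 -> r3 − 8·r2
  [ 1  2     0  |    -3 ]
  [ 0  1   2/3  |  -5/3 ]
  [ 0  0  -1/3  |   1/3 ]
r3 -> -3·r3
  [ 1  2    0  |    -3 ]
  [ 0  1  2/3  |  -5/3 ]
  [ 0  0    1  |    -1 ]
r2 -> r2 − 2/3·r3
  [ 1  2  0  |  -3 ]
  [ 0  1  0  |  -1 ]
  [ 0  0  1  |  -1 ]
r1 -> r1 − 2·r2
  [ 1  0  0  |  -1 ]
  [ 0  1  0  |  -1 ]
  [ 0  0  1  |  -1 ]
Reading off the last column: p = -1, q = -1, r = -1.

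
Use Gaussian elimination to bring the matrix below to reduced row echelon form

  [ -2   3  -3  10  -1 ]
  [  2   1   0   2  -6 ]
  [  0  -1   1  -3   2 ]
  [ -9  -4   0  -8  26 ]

R1 := -1/2·R1
  [  1  -3/2  3/2  -5  1/2 ]
  [  2     1    0   2   -6 ]
  [  0    -1    1  -3    2 ]
  [ -9    -4    0  -8   26 ]
R2 := R2 − 2·R1
  [  1  -3/2  3/2  -5  1/2 ]
  [  0     4   -3  12   -7 ]
  [  0    -1    1  -3    2 ]
  [ -9    -4    0  -8   26 ]
R4 := R4 + 9·R1
  [ 1   -3/2   3/2   -5   1/2 ]
  [ 0      4    -3   12    -7 ]
  [ 0     -1     1   -3     2 ]
  [ 0  -35/2  27/2  -53  61/2 ]
R2 := 1/4·R2
  [ 1   -3/2   3/2   -5   1/2 ]
  [ 0      1  -3/4    3  -7/4 ]
  [ 0     -1     1   -3     2 ]
  [ 0  -35/2  27/2  -53  61/2 ]
R3 := R3 + R2
  [ 1   -3/2   3/2   -5   1/2 ]
  [ 0      1  -3/4    3  -7/4 ]
  [ 0      0   1/4    0   1/4 ]
  [ 0  -35/2  27/2  -53  61/2 ]
R4 := R4 + 35/2·R2
  [ 1  -3/2   3/2    -5   1/2 ]
  [ 0     1  -3/4     3  -7/4 ]
  [ 0     0   1/4     0   1/4 ]
  [ 0     0   3/8  -1/2  -1/8 ]
R3 := 4·R3
  [ 1  -3/2   3/2    -5   1/2 ]
  [ 0     1  -3/4     3  -7/4 ]
  [ 0     0     1     0     1 ]
  [ 0     0   3/8  -1/2  -1/8 ]
R4 := R4 − 3/8·R3
  [ 1  -3/2   3/2    -5   1/2 ]
  [ 0     1  -3/4     3  -7/4 ]
  [ 0     0     1     0     1 ]
  [ 0     0     0  -1/2  -1/2 ]
R4 := -2·R4
  [ 1  -3/2   3/2  -5   1/2 ]
  [ 0     1  -3/4   3  -7/4 ]
  [ 0     0     1   0     1 ]
  [ 0     0     0   1     1 ]
R2 := R2 − 3·R4
  [ 1  -3/2   3/2  -5    1/2 ]
  [ 0     1  -3/4   0  -19/4 ]
  [ 0     0     1   0      1 ]
  [ 0     0     0   1      1 ]
R1 := R1 + 5·R4
  [ 1  -3/2   3/2  0   11/2 ]
  [ 0     1  -3/4  0  -19/4 ]
  [ 0     0     1  0      1 ]
  [ 0     0     0  1      1 ]
R2 := R2 + 3/4·R3
  [ 1  -3/2  3/2  0  11/2 ]
  [ 0     1    0  0    -4 ]
  [ 0     0    1  0     1 ]
  [ 0     0    0  1     1 ]
R1 := R1 − 3/2·R3
  [ 1  -3/2  0  0   4 ]
  [ 0     1  0  0  -4 ]
  [ 0     0  1  0   1 ]
  [ 0     0  0  1   1 ]
R1 := R1 + 3/2·R2
  [ 1  0  0  0  -2 ]
  [ 0  1  0  0  -4 ]
  [ 0  0  1  0   1 ]
  [ 0  0  0  1   1 ]

[[1, 0, 0, 0, -2], [0, 1, 0, 0, -4], [0, 0, 1, 0, 1], [0, 0, 0, 1, 1]]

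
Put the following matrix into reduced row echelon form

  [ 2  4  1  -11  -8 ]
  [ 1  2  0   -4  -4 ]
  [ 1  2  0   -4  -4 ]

[[1, 2, 0, -4, -4], [0, 0, 1, -3, 0], [0, 0, 0, 0, 0]]

Multiply r1 by 1/2.
  [ 1  2  1/2  -11/2  -4 ]
  [ 1  2    0     -4  -4 ]
  [ 1  2    0     -4  -4 ]
Subtract r1 from r2.
  [ 1  2   1/2  -11/2  -4 ]
  [ 0  0  -1/2    3/2   0 ]
  [ 1  2     0     -4  -4 ]
Subtract r1 from r3.
  [ 1  2   1/2  -11/2  -4 ]
  [ 0  0  -1/2    3/2   0 ]
  [ 0  0  -1/2    3/2   0 ]
Multiply r2 by -2.
  [ 1  2   1/2  -11/2  -4 ]
  [ 0  0     1     -3   0 ]
  [ 0  0  -1/2    3/2   0 ]
Add 1/2 times r2 to r3.
  [ 1  2  1/2  -11/2  -4 ]
  [ 0  0    1     -3   0 ]
  [ 0  0    0      0   0 ]
Subtract 1/2 times r2 from r1.
  [ 1  2  0  -4  -4 ]
  [ 0  0  1  -3   0 ]
  [ 0  0  0   0   0 ]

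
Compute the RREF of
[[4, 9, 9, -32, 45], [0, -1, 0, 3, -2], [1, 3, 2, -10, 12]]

[[1, 0, 0, 1, 0], [0, 1, 0, -3, 2], [0, 0, 1, -1, 3]]

Multiply r1 by 1/4.
  [ 1  9/4  9/4   -8  45/4 ]
  [ 0   -1    0    3    -2 ]
  [ 1    3    2  -10    12 ]
Subtract r1 from r3.
  [ 1  9/4   9/4  -8  45/4 ]
  [ 0   -1     0   3    -2 ]
  [ 0  3/4  -1/4  -2   3/4 ]
Multiply r2 by -1.
  [ 1  9/4   9/4  -8  45/4 ]
  [ 0    1     0  -3     2 ]
  [ 0  3/4  -1/4  -2   3/4 ]
Subtract 3/4 times r2 from r3.
  [ 1  9/4   9/4   -8  45/4 ]
  [ 0    1     0   -3     2 ]
  [ 0    0  -1/4  1/4  -3/4 ]
Multiply r3 by -4.
  [ 1  9/4  9/4  -8  45/4 ]
  [ 0    1    0  -3     2 ]
  [ 0    0    1  -1     3 ]
Subtract 9/4 times r3 from r1.
  [ 1  9/4  0  -23/4  9/2 ]
  [ 0    1  0     -3    2 ]
  [ 0    0  1     -1    3 ]
Subtract 9/4 times r2 from r1.
  [ 1  0  0   1  0 ]
  [ 0  1  0  -3  2 ]
  [ 0  0  1  -1  3 ]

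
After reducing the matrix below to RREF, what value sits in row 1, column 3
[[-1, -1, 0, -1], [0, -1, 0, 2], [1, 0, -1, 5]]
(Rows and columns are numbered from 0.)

-2

R1 := -1·R1
  [ 1   1   0  1 ]
  [ 0  -1   0  2 ]
  [ 1   0  -1  5 ]
R3 := R3 − R1
  [ 1   1   0  1 ]
  [ 0  -1   0  2 ]
  [ 0  -1  -1  4 ]
R2 := -1·R2
  [ 1   1   0   1 ]
  [ 0   1   0  -2 ]
  [ 0  -1  -1   4 ]
R3 := R3 + R2
  [ 1  1   0   1 ]
  [ 0  1   0  -2 ]
  [ 0  0  -1   2 ]
R3 := -1·R3
  [ 1  1  0   1 ]
  [ 0  1  0  -2 ]
  [ 0  0  1  -2 ]
R1 := R1 − R2
  [ 1  0  0   3 ]
  [ 0  1  0  -2 ]
  [ 0  0  1  -2 ]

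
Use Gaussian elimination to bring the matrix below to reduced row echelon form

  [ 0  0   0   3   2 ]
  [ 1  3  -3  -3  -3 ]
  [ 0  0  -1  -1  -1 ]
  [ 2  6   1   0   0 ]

[[1, 3, 0, 0, 0], [0, 0, 1, 0, 0], [0, 0, 0, 1, 0], [0, 0, 0, 0, 1]]

R1 ↔ R2
R4 := R4 − 2·R1
R2 ↔ R3
R2 := -1·R2
R4 := R4 − 7·R2
R3 := 1/3·R3
R4 := R4 + R3
R4 := -3·R4
R3 := R3 − 2/3·R4
R2 := R2 − R4
R1 := R1 + 3·R4
R2 := R2 − R3
R1 := R1 + 3·R3
R1 := R1 + 3·R2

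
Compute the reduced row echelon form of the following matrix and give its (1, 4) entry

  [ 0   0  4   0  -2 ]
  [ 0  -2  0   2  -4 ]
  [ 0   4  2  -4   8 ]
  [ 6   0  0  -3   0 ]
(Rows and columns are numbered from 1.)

-1/2

Swap r1 and r4.
  [ 6   0  0  -3   0 ]
  [ 0  -2  0   2  -4 ]
  [ 0   4  2  -4   8 ]
  [ 0   0  4   0  -2 ]
Multiply r1 by 1/6.
  [ 1   0  0  -1/2   0 ]
  [ 0  -2  0     2  -4 ]
  [ 0   4  2    -4   8 ]
  [ 0   0  4     0  -2 ]
Multiply r2 by -1/2.
  [ 1  0  0  -1/2   0 ]
  [ 0  1  0    -1   2 ]
  [ 0  4  2    -4   8 ]
  [ 0  0  4     0  -2 ]
Subtract 4 times r2 from r3.
  [ 1  0  0  -1/2   0 ]
  [ 0  1  0    -1   2 ]
  [ 0  0  2     0   0 ]
  [ 0  0  4     0  -2 ]
Multiply r3 by 1/2.
  [ 1  0  0  -1/2   0 ]
  [ 0  1  0    -1   2 ]
  [ 0  0  1     0   0 ]
  [ 0  0  4     0  -2 ]
Subtract 4 times r3 from r4.
  [ 1  0  0  -1/2   0 ]
  [ 0  1  0    -1   2 ]
  [ 0  0  1     0   0 ]
  [ 0  0  0     0  -2 ]
Multiply r4 by -1/2.
  [ 1  0  0  -1/2  0 ]
  [ 0  1  0    -1  2 ]
  [ 0  0  1     0  0 ]
  [ 0  0  0     0  1 ]
Subtract 2 times r4 from r2.
  [ 1  0  0  -1/2  0 ]
  [ 0  1  0    -1  0 ]
  [ 0  0  1     0  0 ]
  [ 0  0  0     0  1 ]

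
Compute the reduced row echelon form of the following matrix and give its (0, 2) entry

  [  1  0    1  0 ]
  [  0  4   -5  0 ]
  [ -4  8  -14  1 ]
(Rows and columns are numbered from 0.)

1

R3 ← R3 + 4·R1
  [ 1  0    1  0 ]
  [ 0  4   -5  0 ]
  [ 0  8  -10  1 ]
R2 ← 1/4·R2
  [ 1  0     1  0 ]
  [ 0  1  -5/4  0 ]
  [ 0  8   -10  1 ]
R3 ← R3 − 8·R2
  [ 1  0     1  0 ]
  [ 0  1  -5/4  0 ]
  [ 0  0     0  1 ]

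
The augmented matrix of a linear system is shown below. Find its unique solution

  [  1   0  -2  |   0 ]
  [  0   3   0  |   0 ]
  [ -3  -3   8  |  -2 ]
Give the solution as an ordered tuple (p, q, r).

(-2, 0, -1)

Add 3 times ρ1 to ρ3.
  [ 1   0  -2  |   0 ]
  [ 0   3   0  |   0 ]
  [ 0  -3   2  |  -2 ]
Multiply ρ2 by 1/3.
  [ 1   0  -2  |   0 ]
  [ 0   1   0  |   0 ]
  [ 0  -3   2  |  -2 ]
Add 3 times ρ2 to ρ3.
  [ 1  0  -2  |   0 ]
  [ 0  1   0  |   0 ]
  [ 0  0   2  |  -2 ]
Multiply ρ3 by 1/2.
  [ 1  0  -2  |   0 ]
  [ 0  1   0  |   0 ]
  [ 0  0   1  |  -1 ]
Add 2 times ρ3 to ρ1.
  [ 1  0  0  |  -2 ]
  [ 0  1  0  |   0 ]
  [ 0  0  1  |  -1 ]
Reading off the last column: p = -2, q = 0, r = -1.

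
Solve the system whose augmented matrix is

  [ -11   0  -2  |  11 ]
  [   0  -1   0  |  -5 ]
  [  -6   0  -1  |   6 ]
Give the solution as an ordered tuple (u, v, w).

(-1, 5, 0)

ρ1 := -1/11·ρ1
  [  1   0  2/11  |  -1 ]
  [  0  -1     0  |  -5 ]
  [ -6   0    -1  |   6 ]
ρ3 := ρ3 + 6·ρ1
  [ 1   0  2/11  |  -1 ]
  [ 0  -1     0  |  -5 ]
  [ 0   0  1/11  |   0 ]
ρ2 := -1·ρ2
  [ 1  0  2/11  |  -1 ]
  [ 0  1     0  |   5 ]
  [ 0  0  1/11  |   0 ]
ρ3 := 11·ρ3
  [ 1  0  2/11  |  -1 ]
  [ 0  1     0  |   5 ]
  [ 0  0     1  |   0 ]
ρ1 := ρ1 − 2/11·ρ3
  [ 1  0  0  |  -1 ]
  [ 0  1  0  |   5 ]
  [ 0  0  1  |   0 ]
Reading off the last column: u = -1, v = 5, w = 0.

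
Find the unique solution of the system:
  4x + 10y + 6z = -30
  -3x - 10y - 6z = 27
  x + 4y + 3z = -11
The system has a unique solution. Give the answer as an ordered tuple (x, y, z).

(-3, -1, -4/3)

Form the augmented matrix and row-reduce:
  [  4   10   6  |  -30 ]
  [ -3  -10  -6  |   27 ]
  [  1    4   3  |  -11 ]
R1 ← 1/4·R1
  [  1  5/2  3/2  |  -15/2 ]
  [ -3  -10   -6  |     27 ]
  [  1    4    3  |    -11 ]
R2 ← R2 + 3·R1
  [ 1   5/2   3/2  |  -15/2 ]
  [ 0  -5/2  -3/2  |    9/2 ]
  [ 1     4     3  |    -11 ]
R3 ← R3 − R1
  [ 1   5/2   3/2  |  -15/2 ]
  [ 0  -5/2  -3/2  |    9/2 ]
  [ 0   3/2   3/2  |   -7/2 ]
R2 ← -2/5·R2
  [ 1  5/2  3/2  |  -15/2 ]
  [ 0    1  3/5  |   -9/5 ]
  [ 0  3/2  3/2  |   -7/2 ]
R3 ← R3 − 3/2·R2
  [ 1  5/2  3/2  |  -15/2 ]
  [ 0    1  3/5  |   -9/5 ]
  [ 0    0  3/5  |   -4/5 ]
R3 ← 5/3·R3
  [ 1  5/2  3/2  |  -15/2 ]
  [ 0    1  3/5  |   -9/5 ]
  [ 0    0    1  |   -4/3 ]
R2 ← R2 − 3/5·R3
  [ 1  5/2  3/2  |  -15/2 ]
  [ 0    1    0  |     -1 ]
  [ 0    0    1  |   -4/3 ]
R1 ← R1 − 3/2·R3
  [ 1  5/2  0  |  -11/2 ]
  [ 0    1  0  |     -1 ]
  [ 0    0  1  |   -4/3 ]
R1 ← R1 − 5/2·R2
  [ 1  0  0  |    -3 ]
  [ 0  1  0  |    -1 ]
  [ 0  0  1  |  -4/3 ]
Reading off the last column: x = -3, y = -1, z = -4/3.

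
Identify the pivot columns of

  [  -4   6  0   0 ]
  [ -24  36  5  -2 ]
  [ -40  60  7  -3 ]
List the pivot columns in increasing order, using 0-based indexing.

ρ1 → -1/4·ρ1
  [   1  -3/2  0   0 ]
  [ -24    36  5  -2 ]
  [ -40    60  7  -3 ]
ρ2 → ρ2 + 24·ρ1
  [   1  -3/2  0   0 ]
  [   0     0  5  -2 ]
  [ -40    60  7  -3 ]
ρ3 → ρ3 + 40·ρ1
  [ 1  -3/2  0   0 ]
  [ 0     0  5  -2 ]
  [ 0     0  7  -3 ]
ρ2 → 1/5·ρ2
  [ 1  -3/2  0     0 ]
  [ 0     0  1  -2/5 ]
  [ 0     0  7    -3 ]
ρ3 → ρ3 − 7·ρ2
  [ 1  -3/2  0     0 ]
  [ 0     0  1  -2/5 ]
  [ 0     0  0  -1/5 ]
ρ3 → -5·ρ3
  [ 1  -3/2  0     0 ]
  [ 0     0  1  -2/5 ]
  [ 0     0  0     1 ]
ρ2 → ρ2 + 2/5·ρ3
  [ 1  -3/2  0  0 ]
  [ 0     0  1  0 ]
  [ 0     0  0  1 ]
Pivot columns are the columns containing a leading 1.

0, 2, 3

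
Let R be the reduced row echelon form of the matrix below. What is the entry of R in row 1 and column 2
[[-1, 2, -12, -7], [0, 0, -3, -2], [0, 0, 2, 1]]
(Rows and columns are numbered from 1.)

R1 ← -1·R1
  [ 1  -2  12   7 ]
  [ 0   0  -3  -2 ]
  [ 0   0   2   1 ]
R2 ← -1/3·R2
  [ 1  -2  12    7 ]
  [ 0   0   1  2/3 ]
  [ 0   0   2    1 ]
R3 ← R3 − 2·R2
  [ 1  -2  12     7 ]
  [ 0   0   1   2/3 ]
  [ 0   0   0  -1/3 ]
R3 ← -3·R3
  [ 1  -2  12    7 ]
  [ 0   0   1  2/3 ]
  [ 0   0   0    1 ]
R2 ← R2 − 2/3·R3
  [ 1  -2  12  7 ]
  [ 0   0   1  0 ]
  [ 0   0   0  1 ]
R1 ← R1 − 7·R3
  [ 1  -2  12  0 ]
  [ 0   0   1  0 ]
  [ 0   0   0  1 ]
R1 ← R1 − 12·R2
  [ 1  -2  0  0 ]
  [ 0   0  1  0 ]
  [ 0   0  0  1 ]

-2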